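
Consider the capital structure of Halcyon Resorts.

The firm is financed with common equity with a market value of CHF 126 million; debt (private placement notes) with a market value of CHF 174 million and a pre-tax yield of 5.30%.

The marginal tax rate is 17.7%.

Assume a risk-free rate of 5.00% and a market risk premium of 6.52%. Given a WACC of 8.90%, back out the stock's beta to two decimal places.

1.56

Total capital V = 126 + 174 = 300.
Equity weight = 126/300 = 0.4200.
Private placement notes weight = 174/300 = 0.5800.
Debt contribution = 0.5800 × 5.3% × (1 − 17.7%) = 2.5299%.
Required equity contribution = 8.9% − 2.5299% = 6.3701%  ⇒  Re = 15.1669%.
CAPM: 15.1669% = 5.0% + β × 6.52%  ⇒  β = 1.5593.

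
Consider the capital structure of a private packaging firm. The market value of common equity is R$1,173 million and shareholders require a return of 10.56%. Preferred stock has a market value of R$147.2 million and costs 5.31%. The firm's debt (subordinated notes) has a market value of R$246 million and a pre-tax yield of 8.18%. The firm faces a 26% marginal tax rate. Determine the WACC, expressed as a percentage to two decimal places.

9.36%

Total capital V = 1173 + 147.2 + 246 = 1566.2.
Equity: weight = 1173/1566.2 = 0.7489; cost = 10.56%.
Preferred: weight = 147.2/1566.2 = 0.0940; cost = 5.31%.
Subordinated notes: weight = 246/1566.2 = 0.1571; after-tax cost = 8.18% × (1 − 26%) = 6.0532%.
WACC = 0.7489 × 10.5600% + 0.0940 × 5.3100% + 0.1571 × 6.0532% = 9.3587%.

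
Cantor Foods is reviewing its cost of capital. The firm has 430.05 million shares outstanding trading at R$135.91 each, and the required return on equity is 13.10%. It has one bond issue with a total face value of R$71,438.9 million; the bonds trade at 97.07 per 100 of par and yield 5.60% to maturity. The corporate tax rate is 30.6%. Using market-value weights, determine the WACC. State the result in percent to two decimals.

8.10%

Market value of equity E = 135.91 × 430.05m = 58448.0955m. Market value of debt D = 71438.9m × 97.07/100 = 69345.74023m.
Total capital V = 58448.0955 + 69345.74023 = 127793.83573.
Equity: weight = 58448.0955/127793.83573 = 0.4574; cost = 13.1%.
Bonds outstanding: weight = 69345.74023/127793.83573 = 0.5426; after-tax cost = 5.6% × (1 − 30.6%) = 3.8864%.
WACC = 0.4574 × 13.1000% + 0.5426 × 3.8864% = 8.1004%.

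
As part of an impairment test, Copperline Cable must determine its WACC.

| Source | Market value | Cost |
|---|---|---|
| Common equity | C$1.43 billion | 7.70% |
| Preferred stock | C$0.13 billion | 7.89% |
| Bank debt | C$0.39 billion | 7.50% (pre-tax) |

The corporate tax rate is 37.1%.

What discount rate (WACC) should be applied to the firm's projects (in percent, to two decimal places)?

7.12%

Total capital V = 1.43 + 0.13 + 0.39 = 1.95.
Equity: weight = 1.43/1.95 = 0.7333; cost = 7.7%.
Preferred: weight = 0.13/1.95 = 0.0667; cost = 7.89%.
Bank debt: weight = 0.39/1.95 = 0.2000; after-tax cost = 7.5% × (1 − 37.1%) = 4.7175%.
WACC = 0.7333 × 7.7000% + 0.0667 × 7.8900% + 0.2000 × 4.7175% = 7.1162%.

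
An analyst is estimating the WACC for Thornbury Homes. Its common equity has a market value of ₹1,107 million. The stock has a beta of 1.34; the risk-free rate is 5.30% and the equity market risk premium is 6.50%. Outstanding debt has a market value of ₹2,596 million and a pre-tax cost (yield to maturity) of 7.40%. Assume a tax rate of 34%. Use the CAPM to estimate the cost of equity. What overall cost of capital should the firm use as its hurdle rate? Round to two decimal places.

7.61%

Cost of equity via CAPM: Re = 5.3% + 1.34 × 6.5% = 14.0100%.
Total capital V = 1107 + 2596 = 3703.
Equity: weight = 1107/3703 = 0.2989; cost = 14.01%.
Debt: weight = 2596/3703 = 0.7011; after-tax cost = 7.4% × (1 − 34%) = 4.8840%.
WACC = 0.2989 × 14.0100% + 0.7011 × 4.8840% = 7.6122%.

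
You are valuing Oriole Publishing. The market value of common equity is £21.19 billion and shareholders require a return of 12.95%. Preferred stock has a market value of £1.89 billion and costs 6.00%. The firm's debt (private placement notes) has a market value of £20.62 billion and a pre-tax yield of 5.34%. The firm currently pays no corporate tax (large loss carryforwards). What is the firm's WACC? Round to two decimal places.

Total capital V = 21.19 + 1.89 + 20.62 = 43.7.
Equity: weight = 21.19/43.7 = 0.4849; cost = 12.95%.
Preferred: weight = 1.89/43.7 = 0.0432; cost = 6%.
Private placement notes: weight = 20.62/43.7 = 0.4719; after-tax cost = 5.34% × (1 − 0%) = 5.3400%.
WACC = 0.4849 × 12.9500% + 0.0432 × 6.0000% + 0.4719 × 5.3400% = 9.0586%.

9.06%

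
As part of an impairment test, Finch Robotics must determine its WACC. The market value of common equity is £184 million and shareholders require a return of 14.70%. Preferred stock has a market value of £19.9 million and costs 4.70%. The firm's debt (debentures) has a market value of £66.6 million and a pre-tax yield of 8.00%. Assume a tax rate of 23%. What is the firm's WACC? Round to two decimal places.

Total capital V = 184 + 19.9 + 66.6 = 270.5.
Equity: weight = 184/270.5 = 0.6802; cost = 14.7%.
Preferred: weight = 19.9/270.5 = 0.0736; cost = 4.7%.
Debentures: weight = 66.6/270.5 = 0.2462; after-tax cost = 8% × (1 − 23%) = 6.1600%.
WACC = 0.6802 × 14.7000% + 0.0736 × 4.7000% + 0.2462 × 6.1600% = 11.8617%.

11.86%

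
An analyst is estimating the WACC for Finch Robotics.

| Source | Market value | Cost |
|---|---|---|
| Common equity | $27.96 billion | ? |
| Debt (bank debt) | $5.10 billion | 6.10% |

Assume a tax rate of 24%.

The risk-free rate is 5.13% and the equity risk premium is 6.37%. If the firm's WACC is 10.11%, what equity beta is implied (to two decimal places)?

Total capital V = 27.96 + 5.1 = 33.06.
Equity weight = 27.96/33.06 = 0.8457.
Bank debt weight = 5.1/33.06 = 0.1543.
Debt contribution = 0.1543 × 6.1% × (1 − 24%) = 0.7152%.
Required equity contribution = 10.11% − 0.7152% = 9.3948%  ⇒  Re = 11.1085%.
CAPM: 11.1085% = 5.13% + β × 6.37%  ⇒  β = 0.9385.

0.94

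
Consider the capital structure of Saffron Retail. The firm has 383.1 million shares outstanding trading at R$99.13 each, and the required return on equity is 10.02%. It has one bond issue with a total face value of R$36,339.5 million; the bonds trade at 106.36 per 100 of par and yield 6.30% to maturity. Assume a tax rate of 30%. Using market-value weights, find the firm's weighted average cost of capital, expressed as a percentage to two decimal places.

Market value of equity E = 99.13 × 383.1m = 37976.703m. Market value of debt D = 36339.5m × 106.36/100 = 38650.6922m.
Total capital V = 37976.703 + 38650.6922 = 76627.3952.
Equity: weight = 37976.703/76627.3952 = 0.4956; cost = 10.02%.
Bonds outstanding: weight = 38650.6922/76627.3952 = 0.5044; after-tax cost = 6.3% × (1 − 30%) = 4.4100%.
WACC = 0.4956 × 10.0200% + 0.5044 × 4.4100% = 7.1903%.

7.19%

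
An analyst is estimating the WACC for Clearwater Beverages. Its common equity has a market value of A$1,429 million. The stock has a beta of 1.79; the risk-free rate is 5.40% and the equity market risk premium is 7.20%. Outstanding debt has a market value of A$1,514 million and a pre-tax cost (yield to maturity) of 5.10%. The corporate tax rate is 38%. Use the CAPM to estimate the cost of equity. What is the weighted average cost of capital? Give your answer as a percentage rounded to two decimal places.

Cost of equity via CAPM: Re = 5.4% + 1.79 × 7.2% = 18.2880%.
Total capital V = 1429 + 1514 = 2943.
Equity: weight = 1429/2943 = 0.4856; cost = 18.288%.
Debt: weight = 1514/2943 = 0.5144; after-tax cost = 5.1% × (1 − 38%) = 3.1620%.
WACC = 0.4856 × 18.2880% + 0.5144 × 3.1620% = 10.5066%.

10.51%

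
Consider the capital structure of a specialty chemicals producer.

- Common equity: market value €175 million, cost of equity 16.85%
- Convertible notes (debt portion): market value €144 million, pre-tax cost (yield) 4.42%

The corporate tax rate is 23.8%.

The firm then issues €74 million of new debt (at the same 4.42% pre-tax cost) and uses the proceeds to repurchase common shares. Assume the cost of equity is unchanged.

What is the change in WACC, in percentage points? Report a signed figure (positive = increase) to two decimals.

Current WACC:
Total capital V = 175 + 144 = 319.
Equity: weight = 175/319 = 0.5486; cost = 16.85%.
Convertible notes (debt portion): weight = 144/319 = 0.4514; after-tax cost = 4.42% × (1 − 23.8%) = 3.3680%.
WACC = 0.5486 × 16.8500% + 0.4514 × 3.3680% = 10.7641%.
After the change:
Total capital V = 101 + 218 = 319.
Equity: weight = 101/319 = 0.3166; cost = 16.85%.
Convertible notes (debt portion): weight = 218/319 = 0.6834; after-tax cost = 4.42% × (1 − 23.8%) = 3.3680%.
WACC = 0.3166 × 16.8500% + 0.6834 × 3.3680% = 7.6366%.
Change in WACC = 7.6366% − 10.7641% = -3.1275 pp.

-3.13 pp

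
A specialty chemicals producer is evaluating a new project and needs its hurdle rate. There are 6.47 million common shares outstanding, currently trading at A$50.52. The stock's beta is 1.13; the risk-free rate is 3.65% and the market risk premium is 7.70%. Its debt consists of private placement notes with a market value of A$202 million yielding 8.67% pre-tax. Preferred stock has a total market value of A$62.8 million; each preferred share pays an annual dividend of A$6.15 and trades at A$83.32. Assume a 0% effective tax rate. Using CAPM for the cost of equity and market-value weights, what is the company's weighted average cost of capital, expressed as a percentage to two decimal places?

10.57%

Cost of equity via CAPM: Re = 3.65% + 1.13 × 7.7% = 12.3510%.
Cost of preferred: Rp = 6.15 / 83.32 = 7.3812%.
Market value of equity E = 50.52 × 6.47m = 326.8644m.
Total capital V = 326.8644 + 62.8 + 202 = 591.6644.
Equity: weight = 326.8644/591.6644 = 0.5524; cost = 12.351%.
Preferred: weight = 62.8/591.6644 = 0.1061; cost = 7.3812%.
Private placement notes: weight = 202/591.6644 = 0.3414; after-tax cost = 8.67% × (1 − 0%) = 8.6700%.
WACC = 0.5524 × 12.3510% + 0.1061 × 7.3812% + 0.3414 × 8.6700% = 10.5668%.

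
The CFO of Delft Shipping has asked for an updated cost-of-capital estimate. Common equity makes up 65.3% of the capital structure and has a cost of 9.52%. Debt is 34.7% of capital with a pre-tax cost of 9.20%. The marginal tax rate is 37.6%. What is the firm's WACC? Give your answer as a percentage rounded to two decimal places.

8.21%

After-tax cost of debt = 9.2% × (1 − 37.6%) = 5.7408%.
WACC = 0.653 × 9.5200% + 0.347 × 5.7408% = 8.2086%.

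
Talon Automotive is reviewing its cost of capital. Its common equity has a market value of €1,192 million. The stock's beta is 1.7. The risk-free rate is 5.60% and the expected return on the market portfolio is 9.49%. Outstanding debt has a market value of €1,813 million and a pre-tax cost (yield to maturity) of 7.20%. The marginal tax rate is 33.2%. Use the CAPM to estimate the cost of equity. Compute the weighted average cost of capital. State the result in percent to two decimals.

7.75%

Market risk premium = 9.49% − 5.6% = 3.89%.
Cost of equity via CAPM: Re = 5.6% + 1.7 × 3.89% = 12.2130%.
Total capital V = 1192 + 1813 = 3005.
Equity: weight = 1192/3005 = 0.3967; cost = 12.213%.
Debt: weight = 1813/3005 = 0.6033; after-tax cost = 7.2% × (1 − 33.2%) = 4.8096%.
WACC = 0.3967 × 12.2130% + 0.6033 × 4.8096% = 7.7463%.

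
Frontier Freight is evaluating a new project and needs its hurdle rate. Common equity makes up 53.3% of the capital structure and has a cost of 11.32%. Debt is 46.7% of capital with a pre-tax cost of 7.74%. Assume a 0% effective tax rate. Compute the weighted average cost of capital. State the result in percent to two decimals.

9.65%

After-tax cost of debt = 7.74% × (1 − 0%) = 7.7400%.
WACC = 0.533 × 11.3200% + 0.467 × 7.7400% = 9.6481%.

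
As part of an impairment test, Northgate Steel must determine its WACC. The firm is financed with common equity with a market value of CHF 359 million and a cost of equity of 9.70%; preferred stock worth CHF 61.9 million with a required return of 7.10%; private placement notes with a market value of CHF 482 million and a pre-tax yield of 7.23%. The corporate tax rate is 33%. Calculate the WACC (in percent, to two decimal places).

6.93%

Total capital V = 359 + 61.9 + 482 = 902.9.
Equity: weight = 359/902.9 = 0.3976; cost = 9.7%.
Preferred: weight = 61.9/902.9 = 0.0686; cost = 7.1%.
Private placement notes: weight = 482/902.9 = 0.5338; after-tax cost = 7.23% × (1 − 33%) = 4.8441%.
WACC = 0.3976 × 9.7000% + 0.0686 × 7.1000% + 0.5338 × 4.8441% = 6.9295%.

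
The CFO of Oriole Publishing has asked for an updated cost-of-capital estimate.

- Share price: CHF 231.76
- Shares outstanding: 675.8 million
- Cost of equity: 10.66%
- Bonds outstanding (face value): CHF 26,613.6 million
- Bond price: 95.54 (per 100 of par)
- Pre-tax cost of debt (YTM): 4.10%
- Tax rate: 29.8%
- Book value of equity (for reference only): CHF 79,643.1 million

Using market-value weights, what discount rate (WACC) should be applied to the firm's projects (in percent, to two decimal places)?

Market value of equity E = 231.76 × 675.8m = 156623.408m. Market value of debt D = 26613.6m × 95.54/100 = 25426.63344m.
Total capital V = 156623.408 + 25426.63344 = 182050.04144.
Equity: weight = 156623.408/182050.04144 = 0.8603; cost = 10.66%.
Bonds outstanding: weight = 25426.63344/182050.04144 = 0.1397; after-tax cost = 4.1% × (1 − 29.8%) = 2.8782%.
WACC = 0.8603 × 10.6600% + 0.1397 × 2.8782% = 9.5731%.

9.57%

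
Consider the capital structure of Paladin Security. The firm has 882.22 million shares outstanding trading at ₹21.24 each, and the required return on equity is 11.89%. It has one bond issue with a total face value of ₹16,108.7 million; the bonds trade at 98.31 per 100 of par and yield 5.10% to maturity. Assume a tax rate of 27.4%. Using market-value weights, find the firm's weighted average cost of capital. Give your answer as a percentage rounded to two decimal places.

Market value of equity E = 21.24 × 882.22m = 18738.3528m. Market value of debt D = 16108.7m × 98.31/100 = 15836.46297m.
Total capital V = 18738.3528 + 15836.46297 = 34574.81577.
Equity: weight = 18738.3528/34574.81577 = 0.5420; cost = 11.89%.
Bonds outstanding: weight = 15836.46297/34574.81577 = 0.4580; after-tax cost = 5.1% × (1 − 27.4%) = 3.7026%.
WACC = 0.5420 × 11.8900% + 0.4580 × 3.7026% = 8.1399%.

8.14%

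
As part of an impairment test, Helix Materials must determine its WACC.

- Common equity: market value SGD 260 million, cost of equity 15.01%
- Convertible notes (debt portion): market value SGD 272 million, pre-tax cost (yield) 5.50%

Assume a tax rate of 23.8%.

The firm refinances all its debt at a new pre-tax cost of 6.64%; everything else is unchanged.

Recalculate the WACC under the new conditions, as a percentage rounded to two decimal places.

9.92%

After the change:
Total capital V = 260 + 272 = 532.
Equity: weight = 260/532 = 0.4887; cost = 15.01%.
Convertible notes (debt portion): weight = 272/532 = 0.5113; after-tax cost = 6.64% × (1 − 23.8%) = 5.0597%.
WACC = 0.4887 × 15.0100% + 0.5113 × 5.0597% = 9.9226%.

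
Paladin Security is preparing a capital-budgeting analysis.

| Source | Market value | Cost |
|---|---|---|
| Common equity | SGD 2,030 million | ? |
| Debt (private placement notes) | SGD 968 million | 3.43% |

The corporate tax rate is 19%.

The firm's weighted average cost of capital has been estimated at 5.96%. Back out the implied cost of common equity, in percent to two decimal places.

Total capital V = 2030 + 968 = 2998.
Equity weight = 2030/2998 = 0.6771.
Private placement notes weight = 968/2998 = 0.3229.
Debt contribution = 0.3229 × 3.43% × (1 − 19%) = 0.8971%.
Required equity contribution = 5.96% − 0.8971% = 5.0629%.
Re = 5.0629% / 0.6771 = 7.4772%.

7.48%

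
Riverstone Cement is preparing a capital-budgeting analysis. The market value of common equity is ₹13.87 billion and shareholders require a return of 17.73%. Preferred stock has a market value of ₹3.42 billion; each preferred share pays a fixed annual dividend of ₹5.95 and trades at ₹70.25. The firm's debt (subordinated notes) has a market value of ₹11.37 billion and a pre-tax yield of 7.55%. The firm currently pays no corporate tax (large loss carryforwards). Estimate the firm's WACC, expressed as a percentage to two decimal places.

Cost of preferred: Rp = 5.95 / 70.25 = 8.4698%.
Total capital V = 13.87 + 3.42 + 11.37 = 28.66.
Equity: weight = 13.87/28.66 = 0.4839; cost = 17.73%.
Preferred: weight = 3.42/28.66 = 0.1193; cost = 8.4698%.
Subordinated notes: weight = 11.37/28.66 = 0.3967; after-tax cost = 7.55% × (1 − 0%) = 7.5500%.
WACC = 0.4839 × 17.7300% + 0.1193 × 8.4698% + 0.3967 × 7.5500% = 12.5864%.

12.59%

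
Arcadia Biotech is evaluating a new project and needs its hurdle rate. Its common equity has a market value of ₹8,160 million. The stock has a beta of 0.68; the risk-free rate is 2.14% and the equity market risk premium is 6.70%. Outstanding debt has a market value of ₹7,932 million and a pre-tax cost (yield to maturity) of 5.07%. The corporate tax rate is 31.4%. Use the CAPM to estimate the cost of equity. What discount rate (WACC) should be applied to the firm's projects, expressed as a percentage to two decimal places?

Cost of equity via CAPM: Re = 2.14% + 0.68 × 6.7% = 6.6960%.
Total capital V = 8160 + 7932 = 16092.
Equity: weight = 8160/16092 = 0.5071; cost = 6.696%.
Debt: weight = 7932/16092 = 0.4929; after-tax cost = 5.07% × (1 − 31.4%) = 3.4780%.
WACC = 0.5071 × 6.6960% + 0.4929 × 3.4780% = 5.1098%.

5.11%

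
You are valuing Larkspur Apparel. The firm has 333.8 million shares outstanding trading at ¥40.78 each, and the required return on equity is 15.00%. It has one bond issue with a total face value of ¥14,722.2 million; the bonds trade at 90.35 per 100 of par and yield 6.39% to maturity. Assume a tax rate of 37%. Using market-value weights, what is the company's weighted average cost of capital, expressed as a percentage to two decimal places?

Market value of equity E = 40.78 × 333.8m = 13612.364m. Market value of debt D = 14722.2m × 90.35/100 = 13301.5077m.
Total capital V = 13612.364 + 13301.5077 = 26913.8717.
Equity: weight = 13612.364/26913.8717 = 0.5058; cost = 15%.
Bonds outstanding: weight = 13301.5077/26913.8717 = 0.4942; after-tax cost = 6.39% × (1 − 37%) = 4.0257%.
WACC = 0.5058 × 15.0000% + 0.4942 × 4.0257% = 9.5762%.

9.58%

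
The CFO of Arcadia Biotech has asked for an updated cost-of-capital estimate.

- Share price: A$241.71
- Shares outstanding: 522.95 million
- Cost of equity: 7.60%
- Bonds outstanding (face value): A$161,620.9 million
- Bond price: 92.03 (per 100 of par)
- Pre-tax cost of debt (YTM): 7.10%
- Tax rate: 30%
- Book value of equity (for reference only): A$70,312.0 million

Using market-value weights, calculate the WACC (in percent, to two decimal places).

Market value of equity E = 241.71 × 522.95m = 126402.2445m. Market value of debt D = 161620.9m × 92.03/100 = 148739.71427m.
Total capital V = 126402.2445 + 148739.71427 = 275141.95877.
Equity: weight = 126402.2445/275141.95877 = 0.4594; cost = 7.6%.
Bonds outstanding: weight = 148739.71427/275141.95877 = 0.5406; after-tax cost = 7.1% × (1 − 30%) = 4.9700%.
WACC = 0.4594 × 7.6000% + 0.5406 × 4.9700% = 6.1782%.

6.18%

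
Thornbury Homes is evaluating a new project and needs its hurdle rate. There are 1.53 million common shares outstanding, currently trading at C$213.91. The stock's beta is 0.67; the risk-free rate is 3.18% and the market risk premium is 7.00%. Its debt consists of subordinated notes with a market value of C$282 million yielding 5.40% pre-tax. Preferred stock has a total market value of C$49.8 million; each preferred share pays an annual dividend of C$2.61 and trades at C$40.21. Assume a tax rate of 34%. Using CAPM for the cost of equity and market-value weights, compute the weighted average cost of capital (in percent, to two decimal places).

Cost of equity via CAPM: Re = 3.18% + 0.67 × 7.0% = 7.8700%.
Cost of preferred: Rp = 2.61 / 40.21 = 6.4909%.
Market value of equity E = 213.91 × 1.53m = 327.2823m.
Total capital V = 327.2823 + 49.8 + 282 = 659.0823.
Equity: weight = 327.2823/659.0823 = 0.4966; cost = 7.87%.
Preferred: weight = 49.8/659.0823 = 0.0756; cost = 6.4909%.
Subordinated notes: weight = 282/659.0823 = 0.4279; after-tax cost = 5.4% × (1 − 34%) = 3.5640%.
WACC = 0.4966 × 7.8700% + 0.0756 × 6.4909% + 0.4279 × 3.5640% = 5.9234%.

5.92%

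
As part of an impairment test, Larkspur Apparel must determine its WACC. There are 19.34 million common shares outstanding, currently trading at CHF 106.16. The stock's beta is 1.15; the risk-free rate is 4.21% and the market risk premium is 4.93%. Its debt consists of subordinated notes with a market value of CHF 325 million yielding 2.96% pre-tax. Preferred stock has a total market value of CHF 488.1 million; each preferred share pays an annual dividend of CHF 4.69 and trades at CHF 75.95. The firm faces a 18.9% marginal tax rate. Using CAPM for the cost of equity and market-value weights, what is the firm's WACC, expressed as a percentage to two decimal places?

Cost of equity via CAPM: Re = 4.21% + 1.15 × 4.93% = 9.8795%.
Cost of preferred: Rp = 4.69 / 75.95 = 6.1751%.
Market value of equity E = 106.16 × 19.34m = 2053.1344m.
Total capital V = 2053.1344 + 488.1 + 325 = 2866.2344.
Equity: weight = 2053.1344/2866.2344 = 0.7163; cost = 9.8795%.
Preferred: weight = 488.1/2866.2344 = 0.1703; cost = 6.1751%.
Subordinated notes: weight = 325/2866.2344 = 0.1134; after-tax cost = 2.96% × (1 − 18.9%) = 2.4006%.
WACC = 0.7163 × 9.8795% + 0.1703 × 6.1751% + 0.1134 × 2.4006% = 8.4006%.

8.40%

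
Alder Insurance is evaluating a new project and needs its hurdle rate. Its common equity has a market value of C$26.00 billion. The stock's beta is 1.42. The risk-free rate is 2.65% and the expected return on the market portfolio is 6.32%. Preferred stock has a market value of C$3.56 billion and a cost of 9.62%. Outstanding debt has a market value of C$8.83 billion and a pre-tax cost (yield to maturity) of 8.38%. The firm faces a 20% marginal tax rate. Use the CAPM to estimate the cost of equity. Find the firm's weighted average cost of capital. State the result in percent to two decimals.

7.76%

Market risk premium = 6.32% − 2.65% = 3.67%.
Cost of equity via CAPM: Re = 2.65% + 1.42 × 3.67% = 7.8614%.
Total capital V = 26 + 3.56 + 8.83 = 38.39.
Equity: weight = 26/38.39 = 0.6773; cost = 7.8614%.
Preferred: weight = 3.56/38.39 = 0.0927; cost = 9.62%.
Debt: weight = 8.83/38.39 = 0.2300; after-tax cost = 8.38% × (1 − 20%) = 6.7040%.
WACC = 0.6773 × 7.8614% + 0.0927 × 9.6200% + 0.2300 × 6.7040% = 7.7583%.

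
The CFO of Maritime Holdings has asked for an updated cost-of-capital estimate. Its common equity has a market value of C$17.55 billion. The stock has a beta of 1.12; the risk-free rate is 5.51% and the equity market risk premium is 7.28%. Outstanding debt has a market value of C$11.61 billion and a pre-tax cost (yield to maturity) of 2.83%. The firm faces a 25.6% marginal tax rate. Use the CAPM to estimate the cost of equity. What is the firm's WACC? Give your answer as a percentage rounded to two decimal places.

9.06%

Cost of equity via CAPM: Re = 5.51% + 1.12 × 7.28% = 13.6636%.
Total capital V = 17.55 + 11.61 = 29.16.
Equity: weight = 17.55/29.16 = 0.6019; cost = 13.6636%.
Debt: weight = 11.61/29.16 = 0.3981; after-tax cost = 2.83% × (1 − 25.6%) = 2.1055%.
WACC = 0.6019 × 13.6636% + 0.3981 × 2.1055% = 9.0618%.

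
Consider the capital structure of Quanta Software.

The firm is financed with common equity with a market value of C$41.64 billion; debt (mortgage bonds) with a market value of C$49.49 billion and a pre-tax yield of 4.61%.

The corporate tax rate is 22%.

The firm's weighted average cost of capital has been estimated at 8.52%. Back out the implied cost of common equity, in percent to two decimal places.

Total capital V = 41.64 + 49.49 = 91.13.
Equity weight = 41.64/91.13 = 0.4569.
Mortgage bonds weight = 49.49/91.13 = 0.5431.
Debt contribution = 0.5431 × 4.61% × (1 − 22%) = 1.9528%.
Required equity contribution = 8.52% − 1.9528% = 6.5672%.
Re = 6.5672% / 0.4569 = 14.3725%.

14.37%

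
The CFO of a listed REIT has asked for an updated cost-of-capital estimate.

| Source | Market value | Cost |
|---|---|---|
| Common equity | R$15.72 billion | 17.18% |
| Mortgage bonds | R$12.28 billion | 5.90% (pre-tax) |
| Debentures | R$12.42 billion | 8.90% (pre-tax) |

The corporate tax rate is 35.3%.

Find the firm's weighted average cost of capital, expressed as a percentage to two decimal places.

9.61%

Total capital V = 15.72 + 12.28 + 12.42 = 40.42.
Equity: weight = 15.72/40.42 = 0.3889; cost = 17.18%.
Mortgage bonds: weight = 12.28/40.42 = 0.3038; after-tax cost = 5.9% × (1 − 35.3%) = 3.8173%.
Debentures: weight = 12.42/40.42 = 0.3073; after-tax cost = 8.9% × (1 − 35.3%) = 5.7583%.
WACC = 0.3889 × 17.1800% + 0.3038 × 3.8173% + 0.3073 × 5.7583% = 9.6107%.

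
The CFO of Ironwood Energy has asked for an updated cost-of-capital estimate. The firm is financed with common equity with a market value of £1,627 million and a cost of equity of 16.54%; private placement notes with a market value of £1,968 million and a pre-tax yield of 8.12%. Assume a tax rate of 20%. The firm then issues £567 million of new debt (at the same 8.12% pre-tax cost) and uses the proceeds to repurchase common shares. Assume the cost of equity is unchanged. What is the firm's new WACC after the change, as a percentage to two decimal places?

9.46%

After the change:
Total capital V = 1060 + 2535 = 3595.
Equity: weight = 1060/3595 = 0.2949; cost = 16.54%.
Private placement notes: weight = 2535/3595 = 0.7051; after-tax cost = 8.12% × (1 − 20%) = 6.4960%.
WACC = 0.2949 × 16.5400% + 0.7051 × 6.4960% = 9.4575%.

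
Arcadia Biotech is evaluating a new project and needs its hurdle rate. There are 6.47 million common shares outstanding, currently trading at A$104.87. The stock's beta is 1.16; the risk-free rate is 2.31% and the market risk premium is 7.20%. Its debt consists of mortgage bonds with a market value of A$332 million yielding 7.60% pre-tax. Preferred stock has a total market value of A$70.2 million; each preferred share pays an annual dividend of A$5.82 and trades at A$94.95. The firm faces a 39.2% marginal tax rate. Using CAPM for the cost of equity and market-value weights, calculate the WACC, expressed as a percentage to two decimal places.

8.51%

Cost of equity via CAPM: Re = 2.31% + 1.16 × 7.2% = 10.6620%.
Cost of preferred: Rp = 5.82 / 94.95 = 6.1295%.
Market value of equity E = 104.87 × 6.47m = 678.5089m.
Total capital V = 678.5089 + 70.2 + 332 = 1080.7089.
Equity: weight = 678.5089/1080.7089 = 0.6278; cost = 10.662%.
Preferred: weight = 70.2/1080.7089 = 0.0650; cost = 6.1295%.
Mortgage bonds: weight = 332/1080.7089 = 0.3072; after-tax cost = 7.6% × (1 − 39.2%) = 4.6208%.
WACC = 0.6278 × 10.6620% + 0.0650 × 6.1295% + 0.3072 × 4.6208% = 8.5117%.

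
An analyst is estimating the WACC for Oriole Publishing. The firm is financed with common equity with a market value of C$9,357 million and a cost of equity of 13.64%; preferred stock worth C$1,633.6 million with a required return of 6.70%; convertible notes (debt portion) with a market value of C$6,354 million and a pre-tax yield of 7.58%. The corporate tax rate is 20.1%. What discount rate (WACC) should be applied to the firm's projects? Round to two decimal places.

10.21%

Total capital V = 9357 + 1633.6 + 6354 = 17344.6.
Equity: weight = 9357/17344.6 = 0.5395; cost = 13.64%.
Preferred: weight = 1633.6/17344.6 = 0.0942; cost = 6.7%.
Convertible notes (debt portion): weight = 6354/17344.6 = 0.3663; after-tax cost = 7.58% × (1 − 20.1%) = 6.0564%.
WACC = 0.5395 × 13.6400% + 0.0942 × 6.7000% + 0.3663 × 6.0564% = 10.2082%.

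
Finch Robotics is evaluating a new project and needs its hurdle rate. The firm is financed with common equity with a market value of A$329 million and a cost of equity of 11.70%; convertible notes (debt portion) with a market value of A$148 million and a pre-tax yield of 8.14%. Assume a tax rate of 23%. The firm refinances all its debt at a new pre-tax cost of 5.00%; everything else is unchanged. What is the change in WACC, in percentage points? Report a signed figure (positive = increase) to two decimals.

-0.75 pp

Current WACC:
Total capital V = 329 + 148 = 477.
Equity: weight = 329/477 = 0.6897; cost = 11.7%.
Convertible notes (debt portion): weight = 148/477 = 0.3103; after-tax cost = 8.14% × (1 − 23%) = 6.2678%.
WACC = 0.6897 × 11.7000% + 0.3103 × 6.2678% = 10.0145%.
After the change:
Total capital V = 329 + 148 = 477.
Equity: weight = 329/477 = 0.6897; cost = 11.7%.
Convertible notes (debt portion): weight = 148/477 = 0.3103; after-tax cost = 5% × (1 − 23%) = 3.8500%.
WACC = 0.6897 × 11.7000% + 0.3103 × 3.8500% = 9.2644%.
Change in WACC = 9.2644% − 10.0145% = -0.7502 pp.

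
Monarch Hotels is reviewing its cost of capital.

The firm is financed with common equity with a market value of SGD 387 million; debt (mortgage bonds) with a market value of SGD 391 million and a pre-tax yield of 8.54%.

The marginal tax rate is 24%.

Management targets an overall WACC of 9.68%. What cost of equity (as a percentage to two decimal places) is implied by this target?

Total capital V = 387 + 391 = 778.
Equity weight = 387/778 = 0.4974.
Mortgage bonds weight = 391/778 = 0.5026.
Debt contribution = 0.5026 × 8.54% × (1 − 24%) = 3.2619%.
Required equity contribution = 9.68% − 3.2619% = 6.4181%.
Re = 6.4181% / 0.4974 = 12.9026%.

12.90%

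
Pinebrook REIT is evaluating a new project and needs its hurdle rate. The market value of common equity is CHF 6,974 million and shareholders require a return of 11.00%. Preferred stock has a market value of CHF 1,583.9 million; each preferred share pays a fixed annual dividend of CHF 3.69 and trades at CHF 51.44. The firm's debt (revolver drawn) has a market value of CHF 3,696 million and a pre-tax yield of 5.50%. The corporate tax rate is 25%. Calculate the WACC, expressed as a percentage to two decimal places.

Cost of preferred: Rp = 3.69 / 51.44 = 7.1734%.
Total capital V = 6974 + 1583.9 + 3696 = 12253.9.
Equity: weight = 6974/12253.9 = 0.5691; cost = 11%.
Preferred: weight = 1583.9/12253.9 = 0.1293; cost = 7.1734%.
Revolver drawn: weight = 3696/12253.9 = 0.3016; after-tax cost = 5.5% × (1 − 25%) = 4.1250%.
WACC = 0.5691 × 11.0000% + 0.1293 × 7.1734% + 0.3016 × 4.1250% = 8.4318%.

8.43%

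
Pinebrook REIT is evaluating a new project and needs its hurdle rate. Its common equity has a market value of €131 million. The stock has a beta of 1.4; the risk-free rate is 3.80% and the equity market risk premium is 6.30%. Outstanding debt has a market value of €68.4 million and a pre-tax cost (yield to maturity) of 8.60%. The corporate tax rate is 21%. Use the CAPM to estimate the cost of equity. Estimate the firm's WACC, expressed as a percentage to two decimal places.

Cost of equity via CAPM: Re = 3.8% + 1.4 × 6.3% = 12.6200%.
Total capital V = 131 + 68.4 = 199.4.
Equity: weight = 131/199.4 = 0.6570; cost = 12.62%.
Debt: weight = 68.4/199.4 = 0.3430; after-tax cost = 8.6% × (1 − 21%) = 6.7940%.
WACC = 0.6570 × 12.6200% + 0.3430 × 6.7940% = 10.6215%.

10.62%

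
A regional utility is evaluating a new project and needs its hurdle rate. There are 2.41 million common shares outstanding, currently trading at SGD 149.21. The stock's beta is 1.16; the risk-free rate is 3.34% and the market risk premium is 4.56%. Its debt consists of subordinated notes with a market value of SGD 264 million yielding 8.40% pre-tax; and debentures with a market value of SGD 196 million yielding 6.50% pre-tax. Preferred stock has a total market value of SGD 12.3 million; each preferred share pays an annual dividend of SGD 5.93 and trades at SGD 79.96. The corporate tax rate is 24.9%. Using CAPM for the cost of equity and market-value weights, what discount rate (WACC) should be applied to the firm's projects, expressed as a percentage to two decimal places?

6.99%

Cost of equity via CAPM: Re = 3.34% + 1.16 × 4.56% = 8.6296%.
Cost of preferred: Rp = 5.93 / 79.96 = 7.4162%.
Market value of equity E = 149.21 × 2.41m = 359.5961m.
Total capital V = 359.5961 + 12.3 + 264 + 196 = 831.8961.
Equity: weight = 359.5961/831.8961 = 0.4323; cost = 8.6296%.
Preferred: weight = 12.3/831.8961 = 0.0148; cost = 7.4162%.
Subordinated notes: weight = 264/831.8961 = 0.3173; after-tax cost = 8.4% × (1 − 24.9%) = 6.3084%.
Debentures: weight = 196/831.8961 = 0.2356; after-tax cost = 6.5% × (1 − 24.9%) = 4.8815%.
WACC = 0.4323 × 8.6296% + 0.0148 × 7.4162% + 0.3173 × 6.3084% + 0.2356 × 4.8815% = 6.9920%.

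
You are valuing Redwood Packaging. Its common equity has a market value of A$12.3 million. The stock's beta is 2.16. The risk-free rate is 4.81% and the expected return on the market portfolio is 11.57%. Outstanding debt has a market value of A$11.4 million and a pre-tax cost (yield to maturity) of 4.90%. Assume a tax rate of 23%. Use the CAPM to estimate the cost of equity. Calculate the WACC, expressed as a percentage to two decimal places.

11.89%

Market risk premium = 11.57% − 4.81% = 6.76%.
Cost of equity via CAPM: Re = 4.81% + 2.16 × 6.76% = 19.4116%.
Total capital V = 12.3 + 11.4 = 23.7.
Equity: weight = 12.3/23.7 = 0.5190; cost = 19.4116%.
Debt: weight = 11.4/23.7 = 0.4810; after-tax cost = 4.9% × (1 − 23%) = 3.7730%.
WACC = 0.5190 × 19.4116% + 0.4810 × 3.7730% = 11.8892%.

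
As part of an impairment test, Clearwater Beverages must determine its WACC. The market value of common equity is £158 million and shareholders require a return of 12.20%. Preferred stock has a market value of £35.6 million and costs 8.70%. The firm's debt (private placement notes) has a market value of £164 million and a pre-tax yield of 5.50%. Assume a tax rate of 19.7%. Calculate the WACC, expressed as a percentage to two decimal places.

8.28%

Total capital V = 158 + 35.6 + 164 = 357.6.
Equity: weight = 158/357.6 = 0.4418; cost = 12.2%.
Preferred: weight = 35.6/357.6 = 0.0996; cost = 8.7%.
Private placement notes: weight = 164/357.6 = 0.4586; after-tax cost = 5.5% × (1 − 19.7%) = 4.4165%.
WACC = 0.4418 × 12.2000% + 0.0996 × 8.7000% + 0.4586 × 4.4165% = 8.2820%.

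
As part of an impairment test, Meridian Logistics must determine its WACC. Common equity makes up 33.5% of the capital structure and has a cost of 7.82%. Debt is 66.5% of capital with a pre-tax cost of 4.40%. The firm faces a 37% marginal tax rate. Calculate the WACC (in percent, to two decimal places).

4.46%

After-tax cost of debt = 4.4% × (1 − 37%) = 2.7720%.
WACC = 0.335 × 7.8200% + 0.665 × 2.7720% = 4.4631%.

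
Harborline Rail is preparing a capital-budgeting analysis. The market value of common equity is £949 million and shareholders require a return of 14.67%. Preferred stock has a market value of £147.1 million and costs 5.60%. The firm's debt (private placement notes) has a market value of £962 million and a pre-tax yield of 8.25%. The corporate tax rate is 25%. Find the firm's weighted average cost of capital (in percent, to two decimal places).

Total capital V = 949 + 147.1 + 962 = 2058.1.
Equity: weight = 949/2058.1 = 0.4611; cost = 14.67%.
Preferred: weight = 147.1/2058.1 = 0.0715; cost = 5.6%.
Private placement notes: weight = 962/2058.1 = 0.4674; after-tax cost = 8.25% × (1 − 25%) = 6.1875%.
WACC = 0.4611 × 14.6700% + 0.0715 × 5.6000% + 0.4674 × 6.1875% = 10.0568%.

10.06%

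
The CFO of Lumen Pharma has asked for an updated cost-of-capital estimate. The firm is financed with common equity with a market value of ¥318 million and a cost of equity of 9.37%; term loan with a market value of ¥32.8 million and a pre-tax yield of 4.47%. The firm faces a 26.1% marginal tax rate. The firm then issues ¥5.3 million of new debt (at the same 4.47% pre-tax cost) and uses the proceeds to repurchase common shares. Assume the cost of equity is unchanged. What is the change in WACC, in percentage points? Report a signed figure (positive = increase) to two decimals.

Current WACC:
Total capital V = 318 + 32.8 = 350.8.
Equity: weight = 318/350.8 = 0.9065; cost = 9.37%.
Term loan: weight = 32.8/350.8 = 0.0935; after-tax cost = 4.47% × (1 − 26.1%) = 3.3033%.
WACC = 0.9065 × 9.3700% + 0.0935 × 3.3033% = 8.8028%.
After the change:
Total capital V = 312.7 + 38.1 = 350.8.
Equity: weight = 312.7/350.8 = 0.8914; cost = 9.37%.
Term loan: weight = 38.1/350.8 = 0.1086; after-tax cost = 4.47% × (1 − 26.1%) = 3.3033%.
WACC = 0.8914 × 9.3700% + 0.1086 × 3.3033% = 8.7111%.
Change in WACC = 8.7111% − 8.8028% = -0.0917 pp.

-0.09 pp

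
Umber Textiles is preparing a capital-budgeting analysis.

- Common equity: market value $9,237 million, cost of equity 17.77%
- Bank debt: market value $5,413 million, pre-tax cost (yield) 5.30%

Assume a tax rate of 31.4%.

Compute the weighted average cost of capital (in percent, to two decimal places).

Total capital V = 9237 + 5413 = 14650.
Equity: weight = 9237/14650 = 0.6305; cost = 17.77%.
Bank debt: weight = 5413/14650 = 0.3695; after-tax cost = 5.3% × (1 − 31.4%) = 3.6358%.
WACC = 0.6305 × 17.7700% + 0.3695 × 3.6358% = 12.5476%.

12.55%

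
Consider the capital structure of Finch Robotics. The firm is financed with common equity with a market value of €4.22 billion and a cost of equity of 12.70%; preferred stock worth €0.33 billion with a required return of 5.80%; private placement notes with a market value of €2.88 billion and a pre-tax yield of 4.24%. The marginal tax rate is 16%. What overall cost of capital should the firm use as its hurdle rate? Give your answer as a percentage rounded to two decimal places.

Total capital V = 4.22 + 0.33 + 2.88 = 7.43.
Equity: weight = 4.22/7.43 = 0.5680; cost = 12.7%.
Preferred: weight = 0.33/7.43 = 0.0444; cost = 5.8%.
Private placement notes: weight = 2.88/7.43 = 0.3876; after-tax cost = 4.24% × (1 − 16%) = 3.5616%.
WACC = 0.5680 × 12.7000% + 0.0444 × 5.8000% + 0.3876 × 3.5616% = 8.8513%.

8.85%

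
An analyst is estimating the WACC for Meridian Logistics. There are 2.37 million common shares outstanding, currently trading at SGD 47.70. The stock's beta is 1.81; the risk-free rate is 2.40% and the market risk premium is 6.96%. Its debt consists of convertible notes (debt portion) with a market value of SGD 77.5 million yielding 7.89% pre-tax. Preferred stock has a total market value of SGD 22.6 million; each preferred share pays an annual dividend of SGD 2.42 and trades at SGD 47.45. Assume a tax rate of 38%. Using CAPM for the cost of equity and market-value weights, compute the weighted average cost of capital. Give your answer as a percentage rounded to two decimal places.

Cost of equity via CAPM: Re = 2.4% + 1.81 × 6.96% = 14.9976%.
Cost of preferred: Rp = 2.42 / 47.45 = 5.1001%.
Market value of equity E = 47.7 × 2.37m = 113.049m.
Total capital V = 113.049 + 22.6 + 77.5 = 213.149.
Equity: weight = 113.049/213.149 = 0.5304; cost = 14.9976%.
Preferred: weight = 22.6/213.149 = 0.1060; cost = 5.1001%.
Convertible notes (debt portion): weight = 77.5/213.149 = 0.3636; after-tax cost = 7.89% × (1 − 38%) = 4.8918%.
WACC = 0.5304 × 14.9976% + 0.1060 × 5.1001% + 0.3636 × 4.8918% = 10.2738%.

10.27%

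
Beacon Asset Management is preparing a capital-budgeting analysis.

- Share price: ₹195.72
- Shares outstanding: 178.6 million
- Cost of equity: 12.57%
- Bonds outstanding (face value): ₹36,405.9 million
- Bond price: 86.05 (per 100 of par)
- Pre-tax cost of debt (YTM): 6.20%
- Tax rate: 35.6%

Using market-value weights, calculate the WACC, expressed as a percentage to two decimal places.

Market value of equity E = 195.72 × 178.6m = 34955.592m. Market value of debt D = 36405.9m × 86.05/100 = 31327.27695m.
Total capital V = 34955.592 + 31327.27695 = 66282.86895.
Equity: weight = 34955.592/66282.86895 = 0.5274; cost = 12.57%.
Bonds outstanding: weight = 31327.27695/66282.86895 = 0.4726; after-tax cost = 6.2% × (1 − 35.6%) = 3.9928%.
WACC = 0.5274 × 12.5700% + 0.4726 × 3.9928% = 8.5162%.

8.52%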